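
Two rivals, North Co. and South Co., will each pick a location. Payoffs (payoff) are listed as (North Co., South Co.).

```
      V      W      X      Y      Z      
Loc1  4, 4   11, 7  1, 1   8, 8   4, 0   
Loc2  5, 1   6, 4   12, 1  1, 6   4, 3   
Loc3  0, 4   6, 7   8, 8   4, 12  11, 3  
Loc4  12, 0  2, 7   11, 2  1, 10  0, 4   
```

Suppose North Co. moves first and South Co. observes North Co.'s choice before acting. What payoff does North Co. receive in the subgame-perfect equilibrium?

8

Backward induction with North Co. moving first.
- Loc1 → South Co. plays Y (best of 4, 7, 1, 8, 0); North Co. gets 8.
- Loc2 → South Co. plays Y (best of 1, 4, 1, 6, 3); North Co. gets 1.
- Loc3 → South Co. plays Y (best of 4, 7, 8, 12, 3); North Co. gets 4.
- Loc4 → South Co. plays Y (best of 0, 7, 2, 10, 4); North Co. gets 1.
North Co.'s induced payoffs are 8, 1, 4, 1, so North Co. commits to Loc1. Subgame-perfect outcome: (Loc1, Y) with payoffs (8, 8).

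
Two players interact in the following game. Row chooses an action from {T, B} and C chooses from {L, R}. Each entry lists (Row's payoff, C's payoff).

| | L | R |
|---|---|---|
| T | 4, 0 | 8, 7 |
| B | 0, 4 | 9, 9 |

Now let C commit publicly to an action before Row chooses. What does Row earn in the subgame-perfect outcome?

9

Row best-responds to each possible C move:
- L → Row plays T (best of 4, 0); C gets 0.
- R → Row plays B (best of 8, 9); C gets 9.
Among 0, 9, the best is 9 at R. Subgame-perfect outcome: (B, R) with payoffs (9, 9).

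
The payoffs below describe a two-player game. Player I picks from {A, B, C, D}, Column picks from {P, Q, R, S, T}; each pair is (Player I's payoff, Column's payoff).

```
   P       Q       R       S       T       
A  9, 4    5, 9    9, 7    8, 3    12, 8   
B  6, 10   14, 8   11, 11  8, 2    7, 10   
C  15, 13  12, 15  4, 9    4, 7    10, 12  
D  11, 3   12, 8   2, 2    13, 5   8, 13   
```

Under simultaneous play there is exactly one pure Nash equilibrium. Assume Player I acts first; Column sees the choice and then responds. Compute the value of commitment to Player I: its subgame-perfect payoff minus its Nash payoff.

1

Column best-responds to each possible Player I move:
- A: Column compares 4, 9, 7, 3, 8 and picks Q; Player I would get 5.
- B: Column compares 10, 8, 11, 2, 10 and picks R; Player I would get 11.
- C: Column compares 13, 15, 9, 7, 12 and picks Q; Player I would get 12.
- D: Column compares 3, 8, 2, 5, 13 and picks T; Player I would get 8.
Player I's induced payoffs are 5, 11, 12, 8, so Player I commits to C. Subgame-perfect outcome: (C, Q) with payoffs (12, 15).
Under simultaneous play:
Player I's best replies: P→C; Q→B; R→B; S→D; T→A.
Column's best replies: A→Q; B→R; C→Q; D→T.
Only (B, R) has each player best-responding; Nash payoffs (11, 11).
Player I's commitment gain: 12 − 11 = 1.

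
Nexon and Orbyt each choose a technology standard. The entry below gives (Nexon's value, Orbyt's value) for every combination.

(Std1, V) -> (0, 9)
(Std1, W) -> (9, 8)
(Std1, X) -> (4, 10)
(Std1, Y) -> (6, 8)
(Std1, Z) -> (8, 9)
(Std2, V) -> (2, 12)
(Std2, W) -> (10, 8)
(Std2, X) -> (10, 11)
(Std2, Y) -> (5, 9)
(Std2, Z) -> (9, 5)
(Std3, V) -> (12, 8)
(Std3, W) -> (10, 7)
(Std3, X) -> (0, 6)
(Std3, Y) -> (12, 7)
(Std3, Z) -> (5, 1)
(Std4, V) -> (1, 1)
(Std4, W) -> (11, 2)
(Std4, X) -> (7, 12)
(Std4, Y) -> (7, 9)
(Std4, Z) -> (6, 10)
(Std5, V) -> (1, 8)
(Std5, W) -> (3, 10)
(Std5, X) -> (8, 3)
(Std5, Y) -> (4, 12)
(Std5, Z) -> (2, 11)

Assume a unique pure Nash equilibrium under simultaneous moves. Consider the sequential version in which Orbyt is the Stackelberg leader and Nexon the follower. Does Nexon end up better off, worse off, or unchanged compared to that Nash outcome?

Backward induction with Orbyt moving first.
- V → Nexon plays Std3 (best of 0, 2, 12, 1, 1); Orbyt gets 8.
- W → Nexon plays Std4 (best of 9, 10, 10, 11, 3); Orbyt gets 2.
- X → Nexon plays Std2 (best of 4, 10, 0, 7, 8); Orbyt gets 11.
- Y → Nexon plays Std3 (best of 6, 5, 12, 7, 4); Orbyt gets 7.
- Z → Nexon plays Std2 (best of 8, 9, 5, 6, 2); Orbyt gets 5.
Maximizing over 8, 2, 11, 7, 5, Orbyt chooses X. Subgame-perfect outcome: (Std2, X) with payoffs (10, 11).
Under simultaneous play:
Nexon's best replies: V→Std3; W→Std4; X→Std2; Y→Std3; Z→Std2.
Orbyt's best replies: Std1→X; Std2→V; Std3→V; Std4→X; Std5→Y.
Only (Std3, V) has each player best-responding; Nash payoffs (12, 8).
Nexon earns 10 sequentially versus 12 at the Nash outcome: worse off.

worse off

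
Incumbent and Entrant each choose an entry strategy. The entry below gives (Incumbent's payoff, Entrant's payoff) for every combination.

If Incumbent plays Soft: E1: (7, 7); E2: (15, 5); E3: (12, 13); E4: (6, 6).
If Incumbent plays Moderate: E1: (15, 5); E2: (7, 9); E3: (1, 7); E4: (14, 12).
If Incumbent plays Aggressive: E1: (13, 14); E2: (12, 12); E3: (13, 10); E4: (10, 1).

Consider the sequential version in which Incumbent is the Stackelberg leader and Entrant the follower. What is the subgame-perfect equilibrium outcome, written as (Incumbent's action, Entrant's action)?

Backward induction with Incumbent moving first.
- Soft: BR = E3, leader payoff 12.
- Moderate: BR = E4, leader payoff 14.
- Aggressive: BR = E1, leader payoff 13.
Among 12, 14, 13, the best is 14 at Moderate. Subgame-perfect outcome: (Moderate, E4) with payoffs (14, 12).

(Moderate, E4)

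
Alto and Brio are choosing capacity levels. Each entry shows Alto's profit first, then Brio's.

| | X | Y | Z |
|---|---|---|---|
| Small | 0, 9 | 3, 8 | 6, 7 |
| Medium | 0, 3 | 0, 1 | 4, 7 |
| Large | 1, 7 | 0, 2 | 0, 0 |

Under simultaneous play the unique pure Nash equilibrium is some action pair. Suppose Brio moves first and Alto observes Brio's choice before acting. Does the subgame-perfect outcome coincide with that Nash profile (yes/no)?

Alto best-responds to each possible Brio move:
- X: Alto compares 0, 0, 1 and picks Large; Brio would get 7.
- Y: Alto compares 3, 0, 0 and picks Small; Brio would get 8.
- Z: Alto compares 6, 4, 0 and picks Small; Brio would get 7.
Brio's induced payoffs are 7, 8, 7, so Brio commits to Y. Subgame-perfect outcome: (Small, Y) with payoffs (3, 8).
Now find the simultaneous Nash equilibrium.
Alto's best replies: X→Large; Y→Small; Z→Small.
Brio's best replies: Small→X; Medium→Z; Large→X.
Only (Large, X) has each player best-responding; Nash payoffs (1, 7).
Sequential outcome (Small, Y) differs from the Nash profile (Large, X).

no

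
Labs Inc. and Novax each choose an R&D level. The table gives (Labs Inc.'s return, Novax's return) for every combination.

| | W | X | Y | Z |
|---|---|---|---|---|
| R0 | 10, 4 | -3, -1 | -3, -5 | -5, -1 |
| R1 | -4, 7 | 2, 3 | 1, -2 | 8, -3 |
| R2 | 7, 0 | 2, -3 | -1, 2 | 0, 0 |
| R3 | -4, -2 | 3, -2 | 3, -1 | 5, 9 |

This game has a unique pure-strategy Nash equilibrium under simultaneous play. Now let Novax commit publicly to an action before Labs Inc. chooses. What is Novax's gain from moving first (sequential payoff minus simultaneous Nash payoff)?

0

Backward induction with Novax moving first.
- W: Labs Inc. compares 10, -4, 7, -4 and picks R0; Novax would get 4.
- X: Labs Inc. compares -3, 2, 2, 3 and picks R3; Novax would get -2.
- Y: Labs Inc. compares -3, 1, -1, 3 and picks R3; Novax would get -1.
- Z: Labs Inc. compares -5, 8, 0, 5 and picks R1; Novax would get -3.
Novax's induced payoffs are 4, -2, -1, -3, so Novax commits to W. Subgame-perfect outcome: (R0, W) with payoffs (10, 4).
For the simultaneous game, intersect best replies.
Labs Inc.'s best replies: W→R0; X→R3; Y→R3; Z→R1.
Novax's best replies: R0→W; R1→W; R2→Y; R3→Z.
The unique mutual best reply is (R0, W), giving (10, 4).
Novax's commitment gain: 4 − 4 = 0.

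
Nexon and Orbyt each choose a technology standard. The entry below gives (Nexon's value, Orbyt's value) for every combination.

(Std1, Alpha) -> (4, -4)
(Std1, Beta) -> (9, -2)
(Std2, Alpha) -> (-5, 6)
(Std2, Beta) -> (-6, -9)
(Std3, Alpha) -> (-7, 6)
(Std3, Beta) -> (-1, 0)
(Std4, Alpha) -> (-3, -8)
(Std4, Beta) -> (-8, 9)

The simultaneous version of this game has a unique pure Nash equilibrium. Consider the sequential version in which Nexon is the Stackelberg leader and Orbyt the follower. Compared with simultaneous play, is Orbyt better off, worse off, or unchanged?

unchanged

Orbyt best-responds to each possible Nexon move:
- Std1: Orbyt compares -4, -2 and picks Beta; Nexon would get 9.
- Std2: Orbyt compares 6, -9 and picks Alpha; Nexon would get -5.
- Std3: Orbyt compares 6, 0 and picks Alpha; Nexon would get -7.
- Std4: Orbyt compares -8, 9 and picks Beta; Nexon would get -8.
Maximizing over 9, -5, -7, -8, Nexon chooses Std1. Subgame-perfect outcome: (Std1, Beta) with payoffs (9, -2).
Under simultaneous play:
Nexon's best replies: Alpha→Std1; Beta→Std1.
Orbyt's best replies: Std1→Beta; Std2→Alpha; Std3→Alpha; Std4→Beta.
Only (Std1, Beta) has each player best-responding; Nash payoffs (9, -2).
Orbyt earns -2 sequentially versus -2 at the Nash outcome: unchanged.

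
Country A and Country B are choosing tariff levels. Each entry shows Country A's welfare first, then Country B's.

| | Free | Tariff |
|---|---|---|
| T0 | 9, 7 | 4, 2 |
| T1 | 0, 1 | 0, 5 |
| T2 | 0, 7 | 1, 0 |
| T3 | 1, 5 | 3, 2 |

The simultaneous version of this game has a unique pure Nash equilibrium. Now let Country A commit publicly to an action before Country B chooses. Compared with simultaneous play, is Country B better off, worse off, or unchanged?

Work backward from Country B's decision.
- T0: Country B compares 7, 2 and picks Free; Country A would get 9.
- T1: Country B compares 1, 5 and picks Tariff; Country A would get 0.
- T2: Country B compares 7, 0 and picks Free; Country A would get 0.
- T3: Country B compares 5, 2 and picks Free; Country A would get 1.
Country A's induced payoffs are 9, 0, 0, 1, so Country A commits to T0. Subgame-perfect outcome: (T0, Free) with payoffs (9, 7).
Now find the simultaneous Nash equilibrium.
Country A's best replies: Free→T0; Tariff→T0.
Country B's best replies: T0→Free; T1→Tariff; T2→Free; T3→Free.
The unique mutual best reply is (T0, Free), giving (9, 7).
Country B earns 7 sequentially versus 7 at the Nash outcome: unchanged.

unchanged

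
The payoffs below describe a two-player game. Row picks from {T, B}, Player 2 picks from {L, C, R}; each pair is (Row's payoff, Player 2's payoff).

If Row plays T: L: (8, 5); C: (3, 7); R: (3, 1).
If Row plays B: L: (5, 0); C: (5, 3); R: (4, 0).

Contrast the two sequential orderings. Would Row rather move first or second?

If Row leads: Player 2's best replies are T→C, B→C; Row's induced payoffs 3, 5; outcome (B, C), payoffs (5, 3).
If Player 2 leads: Row's best replies are L→T, C→B, R→B; Player 2's induced payoffs 5, 3, 0; outcome (T, L), payoffs (8, 5).
Row gets 5 moving first and 8 moving second, so Row prefers to move second.

second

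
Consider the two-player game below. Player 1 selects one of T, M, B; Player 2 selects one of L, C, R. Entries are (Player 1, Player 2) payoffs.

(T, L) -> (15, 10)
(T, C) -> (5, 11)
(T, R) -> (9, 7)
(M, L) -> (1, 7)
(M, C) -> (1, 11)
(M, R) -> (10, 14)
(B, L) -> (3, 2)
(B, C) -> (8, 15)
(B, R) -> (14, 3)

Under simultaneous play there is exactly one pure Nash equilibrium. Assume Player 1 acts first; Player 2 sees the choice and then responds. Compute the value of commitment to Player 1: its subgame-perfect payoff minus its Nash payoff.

Solve by backward induction (Player 1 leads).
- T → Player 2 plays C (best of 10, 11, 7); Player 1 gets 5.
- M → Player 2 plays R (best of 7, 11, 14); Player 1 gets 10.
- B → Player 2 plays C (best of 2, 15, 3); Player 1 gets 8.
Among 5, 10, 8, the best is 10 at M. Subgame-perfect outcome: (M, R) with payoffs (10, 14).
For the simultaneous game, intersect best replies.
Player 1's best replies: L→T; C→B; R→B.
Player 2's best replies: T→C; M→R; B→C.
The unique mutual best reply is (B, C), giving (8, 15).
Player 1's commitment gain: 10 − 8 = 2.

2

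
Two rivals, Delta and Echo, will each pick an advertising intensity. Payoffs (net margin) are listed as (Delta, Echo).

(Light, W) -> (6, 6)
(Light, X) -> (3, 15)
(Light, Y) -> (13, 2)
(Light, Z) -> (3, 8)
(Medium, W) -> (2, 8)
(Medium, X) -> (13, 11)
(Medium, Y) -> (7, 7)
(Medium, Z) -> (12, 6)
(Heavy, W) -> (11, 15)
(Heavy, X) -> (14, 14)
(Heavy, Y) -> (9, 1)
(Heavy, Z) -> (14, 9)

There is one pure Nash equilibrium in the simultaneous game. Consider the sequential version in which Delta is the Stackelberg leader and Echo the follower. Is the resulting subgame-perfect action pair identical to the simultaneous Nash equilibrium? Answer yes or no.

Backward induction with Delta moving first.
- Light → Echo plays X (best of 6, 15, 2, 8); Delta gets 3.
- Medium → Echo plays X (best of 8, 11, 7, 6); Delta gets 13.
- Heavy → Echo plays W (best of 15, 14, 1, 9); Delta gets 11.
Among 3, 13, 11, the best is 13 at Medium. Subgame-perfect outcome: (Medium, X) with payoffs (13, 11).
Now find the simultaneous Nash equilibrium.
Delta's best replies: W→Heavy; X→Heavy; Y→Light; Z→Heavy.
Echo's best replies: Light→X; Medium→X; Heavy→W.
Only (Heavy, W) has each player best-responding; Nash payoffs (11, 15).
Sequential outcome (Medium, X) differs from the Nash profile (Heavy, W).

no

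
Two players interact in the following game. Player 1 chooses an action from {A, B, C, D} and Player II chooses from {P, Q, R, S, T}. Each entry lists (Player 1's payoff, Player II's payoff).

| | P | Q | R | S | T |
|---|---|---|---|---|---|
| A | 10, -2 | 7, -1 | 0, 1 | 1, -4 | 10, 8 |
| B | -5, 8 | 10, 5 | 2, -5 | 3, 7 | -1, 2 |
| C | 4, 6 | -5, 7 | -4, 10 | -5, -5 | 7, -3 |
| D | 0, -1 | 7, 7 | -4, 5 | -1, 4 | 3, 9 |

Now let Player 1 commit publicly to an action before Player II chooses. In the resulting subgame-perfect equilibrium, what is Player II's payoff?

Player II best-responds to each possible Player 1 move:
- A → Player II plays T (best of -2, -1, 1, -4, 8); Player 1 gets 10.
- B → Player II plays P (best of 8, 5, -5, 7, 2); Player 1 gets -5.
- C → Player II plays R (best of 6, 7, 10, -5, -3); Player 1 gets -4.
- D → Player II plays T (best of -1, 7, 5, 4, 9); Player 1 gets 3.
Player 1's induced payoffs are 10, -5, -4, 3, so Player 1 commits to A. Subgame-perfect outcome: (A, T) with payoffs (10, 8).

8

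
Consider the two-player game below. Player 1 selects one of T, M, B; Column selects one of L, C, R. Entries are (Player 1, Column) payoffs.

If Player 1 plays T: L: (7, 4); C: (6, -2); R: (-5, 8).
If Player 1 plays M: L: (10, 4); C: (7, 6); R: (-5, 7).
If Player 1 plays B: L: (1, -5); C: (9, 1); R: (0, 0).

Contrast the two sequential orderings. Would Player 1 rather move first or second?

second

If Player 1 leads: Column's best replies are T→R, M→R, B→C; Player 1's induced payoffs -5, -5, 9; outcome (B, C), payoffs (9, 1).
If Column leads: Player 1's best replies are L→M, C→B, R→B; Column's induced payoffs 4, 1, 0; outcome (M, L), payoffs (10, 4).
Player 1 gets 9 moving first and 10 moving second, so Player 1 prefers to move second.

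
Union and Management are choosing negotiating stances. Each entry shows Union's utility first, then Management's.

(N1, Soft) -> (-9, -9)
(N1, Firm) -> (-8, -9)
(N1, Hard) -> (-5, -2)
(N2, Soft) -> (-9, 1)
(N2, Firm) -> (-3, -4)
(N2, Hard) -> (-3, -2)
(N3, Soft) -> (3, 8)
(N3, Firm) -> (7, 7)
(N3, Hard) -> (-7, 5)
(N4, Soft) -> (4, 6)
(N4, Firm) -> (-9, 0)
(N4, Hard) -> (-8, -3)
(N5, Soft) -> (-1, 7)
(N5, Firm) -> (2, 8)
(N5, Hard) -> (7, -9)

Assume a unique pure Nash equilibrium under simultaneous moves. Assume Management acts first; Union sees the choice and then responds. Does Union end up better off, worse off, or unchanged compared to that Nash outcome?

better off

Work backward from Union's decision.
- Soft: Union compares -9, -9, 3, 4, -1 and picks N4; Management would get 6.
- Firm: Union compares -8, -3, 7, -9, 2 and picks N3; Management would get 7.
- Hard: Union compares -5, -3, -7, -8, 7 and picks N5; Management would get -9.
Maximizing over 6, 7, -9, Management chooses Firm. Subgame-perfect outcome: (N3, Firm) with payoffs (7, 7).
Under simultaneous play:
Union's best replies: Soft→N4; Firm→N3; Hard→N5.
Management's best replies: N1→Hard; N2→Soft; N3→Soft; N4→Soft; N5→Firm.
The unique mutual best reply is (N4, Soft), giving (4, 6).
Union earns 7 sequentially versus 4 at the Nash outcome: better off.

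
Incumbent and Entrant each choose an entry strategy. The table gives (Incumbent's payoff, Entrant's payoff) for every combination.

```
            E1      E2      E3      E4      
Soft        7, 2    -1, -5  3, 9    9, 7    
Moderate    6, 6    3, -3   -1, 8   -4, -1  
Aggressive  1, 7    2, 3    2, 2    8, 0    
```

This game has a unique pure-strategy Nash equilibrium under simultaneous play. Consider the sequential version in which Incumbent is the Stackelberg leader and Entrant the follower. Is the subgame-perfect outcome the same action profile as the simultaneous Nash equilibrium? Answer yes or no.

yes

Backward induction with Incumbent moving first.
- Soft → Entrant plays E3 (best of 2, -5, 9, 7); Incumbent gets 3.
- Moderate → Entrant plays E3 (best of 6, -3, 8, -1); Incumbent gets -1.
- Aggressive → Entrant plays E1 (best of 7, 3, 2, 0); Incumbent gets 1.
Among 3, -1, 1, the best is 3 at Soft. Subgame-perfect outcome: (Soft, E3) with payoffs (3, 9).
Now find the simultaneous Nash equilibrium.
Incumbent's best replies: E1→Soft; E2→Moderate; E3→Soft; E4→Soft.
Entrant's best replies: Soft→E3; Moderate→E3; Aggressive→E1.
The unique mutual best reply is (Soft, E3), giving (3, 9).
Sequential outcome (Soft, E3) coincides with the Nash profile (Soft, E3).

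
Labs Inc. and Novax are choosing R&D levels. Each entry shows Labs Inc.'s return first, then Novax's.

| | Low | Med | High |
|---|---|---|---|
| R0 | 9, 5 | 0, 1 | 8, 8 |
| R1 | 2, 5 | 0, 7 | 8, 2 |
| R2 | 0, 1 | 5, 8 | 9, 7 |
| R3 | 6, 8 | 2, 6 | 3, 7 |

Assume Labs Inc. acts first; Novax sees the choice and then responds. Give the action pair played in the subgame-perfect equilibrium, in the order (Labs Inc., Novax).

Solve by backward induction (Labs Inc. leads).
- R0: Novax compares 5, 1, 8 and picks High; Labs Inc. would get 8.
- R1: Novax compares 5, 7, 2 and picks Med; Labs Inc. would get 0.
- R2: Novax compares 1, 8, 7 and picks Med; Labs Inc. would get 5.
- R3: Novax compares 8, 6, 7 and picks Low; Labs Inc. would get 6.
Maximizing over 8, 0, 5, 6, Labs Inc. chooses R0. Subgame-perfect outcome: (R0, High) with payoffs (8, 8).

(R0, High)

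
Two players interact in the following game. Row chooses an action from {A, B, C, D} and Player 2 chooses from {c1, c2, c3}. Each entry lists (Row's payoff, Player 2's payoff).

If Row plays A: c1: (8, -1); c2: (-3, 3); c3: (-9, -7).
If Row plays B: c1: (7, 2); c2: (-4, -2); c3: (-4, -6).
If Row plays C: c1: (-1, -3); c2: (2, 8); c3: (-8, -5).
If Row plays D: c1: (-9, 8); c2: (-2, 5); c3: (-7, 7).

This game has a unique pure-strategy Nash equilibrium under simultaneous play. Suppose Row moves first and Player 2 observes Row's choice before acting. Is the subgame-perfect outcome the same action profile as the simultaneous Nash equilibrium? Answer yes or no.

no

Solve by backward induction (Row leads).
- A: BR = c2, leader payoff -3.
- B: BR = c1, leader payoff 7.
- C: BR = c2, leader payoff 2.
- D: BR = c1, leader payoff -9.
Among -3, 7, 2, -9, the best is 7 at B. Subgame-perfect outcome: (B, c1) with payoffs (7, 2).
Now find the simultaneous Nash equilibrium.
Row's best replies: c1→A; c2→C; c3→B.
Player 2's best replies: A→c2; B→c1; C→c2; D→c1.
The unique mutual best reply is (C, c2), giving (2, 8).
Sequential outcome (B, c1) differs from the Nash profile (C, c2).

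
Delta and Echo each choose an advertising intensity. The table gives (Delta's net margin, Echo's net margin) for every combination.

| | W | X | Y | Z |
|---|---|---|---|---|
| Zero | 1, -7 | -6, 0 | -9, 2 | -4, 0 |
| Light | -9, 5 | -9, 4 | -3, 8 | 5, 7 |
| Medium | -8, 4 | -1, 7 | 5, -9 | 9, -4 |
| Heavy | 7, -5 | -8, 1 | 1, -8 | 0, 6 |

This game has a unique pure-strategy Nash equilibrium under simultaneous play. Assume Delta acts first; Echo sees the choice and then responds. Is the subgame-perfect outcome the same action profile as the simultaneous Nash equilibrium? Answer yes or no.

no

Echo best-responds to each possible Delta move:
- Zero: BR = Y, leader payoff -9.
- Light: BR = Y, leader payoff -3.
- Medium: BR = X, leader payoff -1.
- Heavy: BR = Z, leader payoff 0.
Among -9, -3, -1, 0, the best is 0 at Heavy. Subgame-perfect outcome: (Heavy, Z) with payoffs (0, 6).
For the simultaneous game, intersect best replies.
Delta's best replies: W→Heavy; X→Medium; Y→Medium; Z→Medium.
Echo's best replies: Zero→Y; Light→Y; Medium→X; Heavy→Z.
Only (Medium, X) has each player best-responding; Nash payoffs (-1, 7).
Sequential outcome (Heavy, Z) differs from the Nash profile (Medium, X).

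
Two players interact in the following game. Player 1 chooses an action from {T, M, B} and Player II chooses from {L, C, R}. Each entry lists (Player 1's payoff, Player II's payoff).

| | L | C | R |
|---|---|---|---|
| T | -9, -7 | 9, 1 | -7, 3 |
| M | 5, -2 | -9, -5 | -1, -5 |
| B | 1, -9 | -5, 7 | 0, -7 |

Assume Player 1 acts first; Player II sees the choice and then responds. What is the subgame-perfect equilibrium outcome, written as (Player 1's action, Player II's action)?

(M, L)

Work backward from Player II's decision.
- T: BR = R, leader payoff -7.
- M: BR = L, leader payoff 5.
- B: BR = C, leader payoff -5.
Maximizing over -7, 5, -5, Player 1 chooses M. Subgame-perfect outcome: (M, L) with payoffs (5, -2).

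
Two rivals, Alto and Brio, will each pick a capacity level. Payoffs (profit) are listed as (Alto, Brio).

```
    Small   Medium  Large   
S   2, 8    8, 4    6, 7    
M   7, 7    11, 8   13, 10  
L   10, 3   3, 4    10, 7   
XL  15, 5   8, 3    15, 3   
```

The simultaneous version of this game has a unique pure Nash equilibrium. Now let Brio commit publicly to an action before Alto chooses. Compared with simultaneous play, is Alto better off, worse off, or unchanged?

worse off

Work backward from Alto's decision.
- Small: Alto compares 2, 7, 10, 15 and picks XL; Brio would get 5.
- Medium: Alto compares 8, 11, 3, 8 and picks M; Brio would get 8.
- Large: Alto compares 6, 13, 10, 15 and picks XL; Brio would get 3.
Among 5, 8, 3, the best is 8 at Medium. Subgame-perfect outcome: (M, Medium) with payoffs (11, 8).
Under simultaneous play:
Alto's best replies: Small→XL; Medium→M; Large→XL.
Brio's best replies: S→Small; M→Large; L→Large; XL→Small.
The unique mutual best reply is (XL, Small), giving (15, 5).
Alto earns 11 sequentially versus 15 at the Nash outcome: worse off.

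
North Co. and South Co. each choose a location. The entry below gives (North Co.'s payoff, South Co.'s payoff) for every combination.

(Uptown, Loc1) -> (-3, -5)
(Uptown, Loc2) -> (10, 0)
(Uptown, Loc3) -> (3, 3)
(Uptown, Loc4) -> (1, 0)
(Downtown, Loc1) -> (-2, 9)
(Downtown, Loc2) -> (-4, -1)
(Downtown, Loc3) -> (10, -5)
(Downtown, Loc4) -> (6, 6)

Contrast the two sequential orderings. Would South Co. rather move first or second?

If North Co. leads: South Co.'s best replies are Uptown→Loc3, Downtown→Loc1; North Co.'s induced payoffs 3, -2; outcome (Uptown, Loc3), payoffs (3, 3).
If South Co. leads: North Co.'s best replies are Loc1→Downtown, Loc2→Uptown, Loc3→Downtown, Loc4→Downtown; South Co.'s induced payoffs 9, 0, -5, 6; outcome (Downtown, Loc1), payoffs (-2, 9).
South Co. gets 9 moving first and 3 moving second, so South Co. prefers to move first.

first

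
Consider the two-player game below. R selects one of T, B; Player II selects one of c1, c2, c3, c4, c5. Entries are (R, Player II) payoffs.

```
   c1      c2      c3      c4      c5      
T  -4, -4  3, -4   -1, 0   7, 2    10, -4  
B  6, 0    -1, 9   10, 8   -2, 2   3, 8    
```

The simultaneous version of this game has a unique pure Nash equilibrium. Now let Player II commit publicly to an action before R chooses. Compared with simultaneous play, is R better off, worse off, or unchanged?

R best-responds to each possible Player II move:
- c1: BR = B, leader payoff 0.
- c2: BR = T, leader payoff -4.
- c3: BR = B, leader payoff 8.
- c4: BR = T, leader payoff 2.
- c5: BR = T, leader payoff -4.
Among 0, -4, 8, 2, -4, the best is 8 at c3. Subgame-perfect outcome: (B, c3) with payoffs (10, 8).
Under simultaneous play:
R's best replies: c1→B; c2→T; c3→B; c4→T; c5→T.
Player II's best replies: T→c4; B→c2.
Only (T, c4) has each player best-responding; Nash payoffs (7, 2).
R earns 10 sequentially versus 7 at the Nash outcome: better off.

better off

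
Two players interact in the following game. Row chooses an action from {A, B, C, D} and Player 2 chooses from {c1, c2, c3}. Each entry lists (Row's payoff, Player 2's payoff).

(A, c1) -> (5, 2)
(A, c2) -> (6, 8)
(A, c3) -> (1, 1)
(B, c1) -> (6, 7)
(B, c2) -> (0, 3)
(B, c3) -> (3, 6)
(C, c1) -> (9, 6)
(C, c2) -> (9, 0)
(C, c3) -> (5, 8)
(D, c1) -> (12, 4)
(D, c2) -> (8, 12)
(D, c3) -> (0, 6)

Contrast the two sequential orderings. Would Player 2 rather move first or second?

If Row leads: Player 2's best replies are A→c2, B→c1, C→c3, D→c2; Row's induced payoffs 6, 6, 5, 8; outcome (D, c2), payoffs (8, 12).
If Player 2 leads: Row's best replies are c1→D, c2→C, c3→C; Player 2's induced payoffs 4, 0, 8; outcome (C, c3), payoffs (5, 8).
Player 2 gets 8 moving first and 12 moving second, so Player 2 prefers to move second.

second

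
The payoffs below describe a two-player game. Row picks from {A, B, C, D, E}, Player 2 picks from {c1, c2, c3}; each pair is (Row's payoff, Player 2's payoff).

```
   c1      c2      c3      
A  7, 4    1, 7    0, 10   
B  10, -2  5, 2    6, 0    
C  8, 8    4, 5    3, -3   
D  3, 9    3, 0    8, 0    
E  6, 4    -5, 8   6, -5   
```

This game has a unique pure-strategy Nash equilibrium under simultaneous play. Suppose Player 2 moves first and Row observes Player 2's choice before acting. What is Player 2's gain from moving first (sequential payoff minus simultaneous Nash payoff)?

0

Backward induction with Player 2 moving first.
- c1: Row compares 7, 10, 8, 3, 6 and picks B; Player 2 would get -2.
- c2: Row compares 1, 5, 4, 3, -5 and picks B; Player 2 would get 2.
- c3: Row compares 0, 6, 3, 8, 6 and picks D; Player 2 would get 0.
Maximizing over -2, 2, 0, Player 2 chooses c2. Subgame-perfect outcome: (B, c2) with payoffs (5, 2).
Under simultaneous play:
Row's best replies: c1→B; c2→B; c3→D.
Player 2's best replies: A→c3; B→c2; C→c1; D→c1; E→c2.
Only (B, c2) has each player best-responding; Nash payoffs (5, 2).
Player 2's commitment gain: 2 − 2 = 0.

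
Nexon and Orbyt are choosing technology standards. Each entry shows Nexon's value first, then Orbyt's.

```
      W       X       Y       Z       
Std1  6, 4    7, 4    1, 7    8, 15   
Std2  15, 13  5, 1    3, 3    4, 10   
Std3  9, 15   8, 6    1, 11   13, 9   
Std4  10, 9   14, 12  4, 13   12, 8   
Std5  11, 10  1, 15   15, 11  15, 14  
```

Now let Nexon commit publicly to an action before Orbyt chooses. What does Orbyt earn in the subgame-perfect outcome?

13

Orbyt best-responds to each possible Nexon move:
- Std1: Orbyt compares 4, 4, 7, 15 and picks Z; Nexon would get 8.
- Std2: Orbyt compares 13, 1, 3, 10 and picks W; Nexon would get 15.
- Std3: Orbyt compares 15, 6, 11, 9 and picks W; Nexon would get 9.
- Std4: Orbyt compares 9, 12, 13, 8 and picks Y; Nexon would get 4.
- Std5: Orbyt compares 10, 15, 11, 14 and picks X; Nexon would get 1.
Maximizing over 8, 15, 9, 4, 1, Nexon chooses Std2. Subgame-perfect outcome: (Std2, W) with payoffs (15, 13).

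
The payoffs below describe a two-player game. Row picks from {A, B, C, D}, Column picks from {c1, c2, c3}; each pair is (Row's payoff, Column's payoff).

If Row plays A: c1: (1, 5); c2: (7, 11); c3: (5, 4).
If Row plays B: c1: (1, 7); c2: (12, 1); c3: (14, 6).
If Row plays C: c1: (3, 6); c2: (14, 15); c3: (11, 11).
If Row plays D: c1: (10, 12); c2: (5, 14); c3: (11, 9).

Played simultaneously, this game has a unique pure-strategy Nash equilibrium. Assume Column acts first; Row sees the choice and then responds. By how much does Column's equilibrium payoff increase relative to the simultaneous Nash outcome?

Backward induction with Column moving first.
- c1: BR = D, leader payoff 12.
- c2: BR = C, leader payoff 15.
- c3: BR = B, leader payoff 6.
Maximizing over 12, 15, 6, Column chooses c2. Subgame-perfect outcome: (C, c2) with payoffs (14, 15).
For the simultaneous game, intersect best replies.
Row's best replies: c1→D; c2→C; c3→B.
Column's best replies: A→c2; B→c1; C→c2; D→c2.
The unique mutual best reply is (C, c2), giving (14, 15).
Column's commitment gain: 15 − 15 = 0.

0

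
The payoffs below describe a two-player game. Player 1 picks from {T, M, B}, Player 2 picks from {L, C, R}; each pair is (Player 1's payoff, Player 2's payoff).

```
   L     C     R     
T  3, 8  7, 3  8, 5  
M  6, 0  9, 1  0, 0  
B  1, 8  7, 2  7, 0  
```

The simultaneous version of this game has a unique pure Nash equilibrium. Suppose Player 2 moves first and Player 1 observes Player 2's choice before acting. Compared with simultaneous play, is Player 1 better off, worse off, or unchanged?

Work backward from Player 1's decision.
- L: Player 1 compares 3, 6, 1 and picks M; Player 2 would get 0.
- C: Player 1 compares 7, 9, 7 and picks M; Player 2 would get 1.
- R: Player 1 compares 8, 0, 7 and picks T; Player 2 would get 5.
Player 2's induced payoffs are 0, 1, 5, so Player 2 commits to R. Subgame-perfect outcome: (T, R) with payoffs (8, 5).
Under simultaneous play:
Player 1's best replies: L→M; C→M; R→T.
Player 2's best replies: T→L; M→C; B→L.
Only (M, C) has each player best-responding; Nash payoffs (9, 1).
Player 1 earns 8 sequentially versus 9 at the Nash outcome: worse off.

worse off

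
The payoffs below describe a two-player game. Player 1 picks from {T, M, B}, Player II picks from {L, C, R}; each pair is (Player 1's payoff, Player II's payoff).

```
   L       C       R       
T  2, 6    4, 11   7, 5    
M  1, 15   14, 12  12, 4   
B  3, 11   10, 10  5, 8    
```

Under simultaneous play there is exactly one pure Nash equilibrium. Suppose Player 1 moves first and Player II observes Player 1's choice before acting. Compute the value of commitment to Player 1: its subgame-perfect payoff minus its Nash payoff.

Work backward from Player II's decision.
- T → Player II plays C (best of 6, 11, 5); Player 1 gets 4.
- M → Player II plays L (best of 15, 12, 4); Player 1 gets 1.
- B → Player II plays L (best of 11, 10, 8); Player 1 gets 3.
Player 1's induced payoffs are 4, 1, 3, so Player 1 commits to T. Subgame-perfect outcome: (T, C) with payoffs (4, 11).
For the simultaneous game, intersect best replies.
Player 1's best replies: L→B; C→M; R→M.
Player II's best replies: T→C; M→L; B→L.
Only (B, L) has each player best-responding; Nash payoffs (3, 11).
Player 1's commitment gain: 4 − 3 = 1.

1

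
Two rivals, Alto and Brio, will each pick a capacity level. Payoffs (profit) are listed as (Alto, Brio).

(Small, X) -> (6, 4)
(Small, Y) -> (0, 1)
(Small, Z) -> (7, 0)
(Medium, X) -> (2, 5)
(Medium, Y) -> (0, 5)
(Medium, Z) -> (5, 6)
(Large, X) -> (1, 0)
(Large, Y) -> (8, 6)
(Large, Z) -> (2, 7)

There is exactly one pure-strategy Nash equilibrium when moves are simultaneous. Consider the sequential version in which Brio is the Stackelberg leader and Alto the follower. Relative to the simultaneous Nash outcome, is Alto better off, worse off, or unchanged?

better off

Work backward from Alto's decision.
- X → Alto plays Small (best of 6, 2, 1); Brio gets 4.
- Y → Alto plays Large (best of 0, 0, 8); Brio gets 6.
- Z → Alto plays Small (best of 7, 5, 2); Brio gets 0.
Maximizing over 4, 6, 0, Brio chooses Y. Subgame-perfect outcome: (Large, Y) with payoffs (8, 6).
Under simultaneous play:
Alto's best replies: X→Small; Y→Large; Z→Small.
Brio's best replies: Small→X; Medium→Z; Large→Z.
The unique mutual best reply is (Small, X), giving (6, 4).
Alto earns 8 sequentially versus 6 at the Nash outcome: better off.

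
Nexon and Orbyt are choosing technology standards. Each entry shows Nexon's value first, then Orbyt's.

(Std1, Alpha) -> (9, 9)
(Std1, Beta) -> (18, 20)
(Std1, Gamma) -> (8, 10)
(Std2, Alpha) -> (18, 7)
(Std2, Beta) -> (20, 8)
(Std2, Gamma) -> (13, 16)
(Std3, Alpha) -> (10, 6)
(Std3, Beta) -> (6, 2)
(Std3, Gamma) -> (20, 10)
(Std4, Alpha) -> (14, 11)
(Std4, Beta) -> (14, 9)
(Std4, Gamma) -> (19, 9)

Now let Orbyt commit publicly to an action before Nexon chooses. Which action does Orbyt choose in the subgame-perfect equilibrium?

Gamma

Work backward from Nexon's decision.
- Alpha → Nexon plays Std2 (best of 9, 18, 10, 14); Orbyt gets 7.
- Beta → Nexon plays Std2 (best of 18, 20, 6, 14); Orbyt gets 8.
- Gamma → Nexon plays Std3 (best of 8, 13, 20, 19); Orbyt gets 10.
Maximizing over 7, 8, 10, Orbyt chooses Gamma. Subgame-perfect outcome: (Std3, Gamma) with payoffs (20, 10).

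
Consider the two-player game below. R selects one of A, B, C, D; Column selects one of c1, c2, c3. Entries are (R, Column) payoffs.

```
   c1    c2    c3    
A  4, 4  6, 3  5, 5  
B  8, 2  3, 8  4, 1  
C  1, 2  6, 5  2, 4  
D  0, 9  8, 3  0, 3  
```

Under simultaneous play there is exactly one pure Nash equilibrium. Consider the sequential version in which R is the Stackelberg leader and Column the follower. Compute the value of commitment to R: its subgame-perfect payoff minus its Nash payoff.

Column best-responds to each possible R move:
- A: Column compares 4, 3, 5 and picks c3; R would get 5.
- B: Column compares 2, 8, 1 and picks c2; R would get 3.
- C: Column compares 2, 5, 4 and picks c2; R would get 6.
- D: Column compares 9, 3, 3 and picks c1; R would get 0.
Among 5, 3, 6, 0, the best is 6 at C. Subgame-perfect outcome: (C, c2) with payoffs (6, 5).
Now find the simultaneous Nash equilibrium.
R's best replies: c1→B; c2→D; c3→A.
Column's best replies: A→c3; B→c2; C→c2; D→c1.
The unique mutual best reply is (A, c3), giving (5, 5).
R's commitment gain: 6 − 5 = 1.

1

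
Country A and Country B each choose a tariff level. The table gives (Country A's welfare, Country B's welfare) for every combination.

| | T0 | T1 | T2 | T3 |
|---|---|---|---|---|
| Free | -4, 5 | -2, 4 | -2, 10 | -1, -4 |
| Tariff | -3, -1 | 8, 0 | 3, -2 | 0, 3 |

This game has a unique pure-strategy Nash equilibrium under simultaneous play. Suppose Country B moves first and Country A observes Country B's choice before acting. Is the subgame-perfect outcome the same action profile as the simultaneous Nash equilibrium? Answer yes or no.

Solve by backward induction (Country B leads).
- T0: BR = Tariff, leader payoff -1.
- T1: BR = Tariff, leader payoff 0.
- T2: BR = Tariff, leader payoff -2.
- T3: BR = Tariff, leader payoff 3.
Maximizing over -1, 0, -2, 3, Country B chooses T3. Subgame-perfect outcome: (Tariff, T3) with payoffs (0, 3).
For the simultaneous game, intersect best replies.
Country A's best replies: T0→Tariff; T1→Tariff; T2→Tariff; T3→Tariff.
Country B's best replies: Free→T2; Tariff→T3.
The unique mutual best reply is (Tariff, T3), giving (0, 3).
Sequential outcome (Tariff, T3) coincides with the Nash profile (Tariff, T3).

yes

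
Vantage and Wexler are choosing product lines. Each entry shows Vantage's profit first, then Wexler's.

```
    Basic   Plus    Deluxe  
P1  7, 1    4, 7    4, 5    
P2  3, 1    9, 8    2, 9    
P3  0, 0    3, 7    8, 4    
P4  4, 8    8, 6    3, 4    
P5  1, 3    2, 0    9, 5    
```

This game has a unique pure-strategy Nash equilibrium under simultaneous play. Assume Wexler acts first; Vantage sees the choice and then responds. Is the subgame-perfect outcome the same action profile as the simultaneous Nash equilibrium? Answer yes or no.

no

Backward induction with Wexler moving first.
- Basic → Vantage plays P1 (best of 7, 3, 0, 4, 1); Wexler gets 1.
- Plus → Vantage plays P2 (best of 4, 9, 3, 8, 2); Wexler gets 8.
- Deluxe → Vantage plays P5 (best of 4, 2, 8, 3, 9); Wexler gets 5.
Wexler's induced payoffs are 1, 8, 5, so Wexler commits to Plus. Subgame-perfect outcome: (P2, Plus) with payoffs (9, 8).
Now find the simultaneous Nash equilibrium.
Vantage's best replies: Basic→P1; Plus→P2; Deluxe→P5.
Wexler's best replies: P1→Plus; P2→Deluxe; P3→Plus; P4→Basic; P5→Deluxe.
Only (P5, Deluxe) has each player best-responding; Nash payoffs (9, 5).
Sequential outcome (P2, Plus) differs from the Nash profile (P5, Deluxe).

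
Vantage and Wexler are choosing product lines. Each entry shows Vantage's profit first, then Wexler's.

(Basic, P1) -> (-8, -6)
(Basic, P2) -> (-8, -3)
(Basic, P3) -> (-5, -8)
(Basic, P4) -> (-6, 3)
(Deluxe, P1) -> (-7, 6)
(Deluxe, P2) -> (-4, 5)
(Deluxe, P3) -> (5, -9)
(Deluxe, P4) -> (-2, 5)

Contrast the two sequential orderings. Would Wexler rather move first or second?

If Vantage leads: Wexler's best replies are Basic→P4, Deluxe→P1; Vantage's induced payoffs -6, -7; outcome (Basic, P4), payoffs (-6, 3).
If Wexler leads: Vantage's best replies are P1→Deluxe, P2→Deluxe, P3→Deluxe, P4→Deluxe; Wexler's induced payoffs 6, 5, -9, 5; outcome (Deluxe, P1), payoffs (-7, 6).
Wexler gets 6 moving first and 3 moving second, so Wexler prefers to move first.

first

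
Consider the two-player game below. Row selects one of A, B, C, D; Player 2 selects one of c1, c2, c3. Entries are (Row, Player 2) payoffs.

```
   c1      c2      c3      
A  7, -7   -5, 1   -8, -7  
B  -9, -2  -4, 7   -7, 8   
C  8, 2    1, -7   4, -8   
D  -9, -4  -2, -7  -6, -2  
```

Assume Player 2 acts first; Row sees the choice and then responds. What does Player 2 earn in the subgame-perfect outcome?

Solve by backward induction (Player 2 leads).
- c1: BR = C, leader payoff 2.
- c2: BR = C, leader payoff -7.
- c3: BR = C, leader payoff -8.
Among 2, -7, -8, the best is 2 at c1. Subgame-perfect outcome: (C, c1) with payoffs (8, 2).

2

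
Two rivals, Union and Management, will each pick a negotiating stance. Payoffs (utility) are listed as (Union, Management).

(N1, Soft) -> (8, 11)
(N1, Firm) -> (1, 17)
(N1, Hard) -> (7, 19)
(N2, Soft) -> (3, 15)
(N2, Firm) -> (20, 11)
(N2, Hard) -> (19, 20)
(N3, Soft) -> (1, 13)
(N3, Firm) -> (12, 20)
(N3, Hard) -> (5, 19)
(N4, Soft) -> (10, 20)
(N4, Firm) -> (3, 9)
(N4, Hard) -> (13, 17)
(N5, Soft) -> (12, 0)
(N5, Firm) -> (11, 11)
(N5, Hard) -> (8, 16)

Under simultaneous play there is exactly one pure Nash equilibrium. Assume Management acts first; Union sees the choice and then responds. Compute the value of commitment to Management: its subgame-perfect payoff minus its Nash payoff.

Solve by backward induction (Management leads).
- Soft → Union plays N5 (best of 8, 3, 1, 10, 12); Management gets 0.
- Firm → Union plays N2 (best of 1, 20, 12, 3, 11); Management gets 11.
- Hard → Union plays N2 (best of 7, 19, 5, 13, 8); Management gets 20.
Among 0, 11, 20, the best is 20 at Hard. Subgame-perfect outcome: (N2, Hard) with payoffs (19, 20).
For the simultaneous game, intersect best replies.
Union's best replies: Soft→N5; Firm→N2; Hard→N2.
Management's best replies: N1→Hard; N2→Hard; N3→Firm; N4→Soft; N5→Hard.
Only (N2, Hard) has each player best-responding; Nash payoffs (19, 20).
Management's commitment gain: 20 − 20 = 0.

0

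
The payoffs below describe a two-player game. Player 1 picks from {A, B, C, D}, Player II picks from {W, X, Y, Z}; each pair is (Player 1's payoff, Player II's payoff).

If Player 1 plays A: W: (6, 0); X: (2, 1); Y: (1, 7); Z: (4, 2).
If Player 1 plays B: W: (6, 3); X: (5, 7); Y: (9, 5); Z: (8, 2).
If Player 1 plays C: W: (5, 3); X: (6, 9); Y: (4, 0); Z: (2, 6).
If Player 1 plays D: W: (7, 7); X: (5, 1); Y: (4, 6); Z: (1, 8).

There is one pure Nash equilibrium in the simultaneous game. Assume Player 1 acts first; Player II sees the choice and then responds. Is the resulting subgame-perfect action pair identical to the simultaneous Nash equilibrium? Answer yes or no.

Work backward from Player II's decision.
- A → Player II plays Y (best of 0, 1, 7, 2); Player 1 gets 1.
- B → Player II plays X (best of 3, 7, 5, 2); Player 1 gets 5.
- C → Player II plays X (best of 3, 9, 0, 6); Player 1 gets 6.
- D → Player II plays Z (best of 7, 1, 6, 8); Player 1 gets 1.
Among 1, 5, 6, 1, the best is 6 at C. Subgame-perfect outcome: (C, X) with payoffs (6, 9).
Under simultaneous play:
Player 1's best replies: W→D; X→C; Y→B; Z→B.
Player II's best replies: A→Y; B→X; C→X; D→Z.
Only (C, X) has each player best-responding; Nash payoffs (6, 9).
Sequential outcome (C, X) coincides with the Nash profile (C, X).

yes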